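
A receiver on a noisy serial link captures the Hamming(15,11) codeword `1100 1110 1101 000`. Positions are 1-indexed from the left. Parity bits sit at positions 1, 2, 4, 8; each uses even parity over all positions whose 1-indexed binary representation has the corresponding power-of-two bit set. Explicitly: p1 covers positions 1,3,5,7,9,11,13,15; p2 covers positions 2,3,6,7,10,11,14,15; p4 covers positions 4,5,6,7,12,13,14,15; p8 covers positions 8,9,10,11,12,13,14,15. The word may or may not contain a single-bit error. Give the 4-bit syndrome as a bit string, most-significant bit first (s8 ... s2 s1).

s1: b1⊕b3⊕b5⊕b7⊕b9⊕b11⊕b13⊕b15 = 1⊕0⊕1⊕1⊕1⊕0⊕0⊕0 = 0
s2: b2⊕b3⊕b6⊕b7⊕b10⊕b11⊕b14⊕b15 = 1⊕0⊕1⊕1⊕1⊕0⊕0⊕0 = 0
s4: b4⊕b5⊕b6⊕b7⊕b12⊕b13⊕b14⊕b15 = 0⊕1⊕1⊕1⊕1⊕0⊕0⊕0 = 0
s8: b8⊕b9⊕b10⊕b11⊕b12⊕b13⊕b14⊕b15 = 0⊕1⊕1⊕0⊕1⊕0⊕0⊕0 = 1
Syndrome (s8...s1) = 1000 → position 8.

1000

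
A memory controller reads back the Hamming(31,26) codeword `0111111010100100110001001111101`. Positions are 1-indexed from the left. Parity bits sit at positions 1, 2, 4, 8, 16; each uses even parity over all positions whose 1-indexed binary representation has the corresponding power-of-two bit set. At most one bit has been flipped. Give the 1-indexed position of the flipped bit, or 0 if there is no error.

30

s1: b1⊕b3⊕b5⊕b7⊕b9⊕b11⊕b13⊕b15⊕b17⊕b19⊕b21⊕b23⊕b25⊕b27⊕b29⊕b31 = 0⊕1⊕1⊕1⊕1⊕1⊕0⊕0⊕1⊕0⊕0⊕0⊕1⊕1⊕1⊕1 = 0
s2: b2⊕b3⊕b6⊕b7⊕b10⊕b11⊕b14⊕b15⊕b18⊕b19⊕b22⊕b23⊕b26⊕b27⊕b30⊕b31 = 1⊕1⊕1⊕1⊕0⊕1⊕1⊕0⊕1⊕0⊕1⊕0⊕1⊕1⊕0⊕1 = 1
s4: b4⊕b5⊕b6⊕b7⊕b12⊕b13⊕b14⊕b15⊕b20⊕b21⊕b22⊕b23⊕b28⊕b29⊕b30⊕b31 = 1⊕1⊕1⊕1⊕0⊕0⊕1⊕0⊕0⊕0⊕1⊕0⊕1⊕1⊕0⊕1 = 1
s8: b8⊕b9⊕b10⊕b11⊕b12⊕b13⊕b14⊕b15⊕b24⊕b25⊕b26⊕b27⊕b28⊕b29⊕b30⊕b31 = 0⊕1⊕0⊕1⊕0⊕0⊕1⊕0⊕0⊕1⊕1⊕1⊕1⊕1⊕0⊕1 = 1
s16: b16⊕b17⊕b18⊕b19⊕b20⊕b21⊕b22⊕b23⊕b24⊕b25⊕b26⊕b27⊕b28⊕b29⊕b30⊕b31 = 0⊕1⊕1⊕0⊕0⊕0⊕1⊕0⊕0⊕1⊕1⊕1⊕1⊕1⊕0⊕1 = 1
Syndrome (s16...s1) = 11110 → position 30.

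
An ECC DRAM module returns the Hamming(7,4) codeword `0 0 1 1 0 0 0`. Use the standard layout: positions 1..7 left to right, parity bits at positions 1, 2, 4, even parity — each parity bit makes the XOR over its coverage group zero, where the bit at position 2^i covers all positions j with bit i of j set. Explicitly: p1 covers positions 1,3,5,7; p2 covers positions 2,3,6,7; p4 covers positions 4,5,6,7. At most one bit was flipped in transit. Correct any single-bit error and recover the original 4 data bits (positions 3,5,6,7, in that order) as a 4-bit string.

1001

s1: b1⊕b3⊕b5⊕b7 = 0⊕1⊕0⊕0 = 1
s2: b2⊕b3⊕b6⊕b7 = 0⊕1⊕0⊕0 = 1
s4: b4⊕b5⊕b6⊕b7 = 1⊕0⊕0⊕0 = 1
Syndrome (s4...s1) = 111 → position 7.
Flip bit 7: corrected codeword = 0011001
Data bits at positions 3,5,6,7: 1001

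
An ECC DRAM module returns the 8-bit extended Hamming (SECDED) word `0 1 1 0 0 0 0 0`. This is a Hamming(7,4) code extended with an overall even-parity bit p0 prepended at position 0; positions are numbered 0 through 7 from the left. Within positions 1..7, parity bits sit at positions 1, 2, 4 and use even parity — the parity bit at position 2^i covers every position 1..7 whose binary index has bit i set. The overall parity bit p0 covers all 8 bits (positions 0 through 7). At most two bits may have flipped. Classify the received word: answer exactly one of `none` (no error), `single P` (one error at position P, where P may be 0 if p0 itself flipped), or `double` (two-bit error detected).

s1: b1⊕b3⊕b5⊕b7 = 1⊕0⊕0⊕0 = 1
s2: b2⊕b3⊕b6⊕b7 = 1⊕0⊕0⊕0 = 1
s4: b4⊕b5⊕b6⊕b7 = 0⊕0⊕0⊕0 = 0
Syndrome (s4...s1) = 011 → position 3.
Overall parity (XOR of all 8 bits, including p0): 0⊕1⊕1⊕0⊕0⊕0⊕0⊕0 = 0
Overall=0, syndrome position=3 → double-bit error detected (uncorrectable).

double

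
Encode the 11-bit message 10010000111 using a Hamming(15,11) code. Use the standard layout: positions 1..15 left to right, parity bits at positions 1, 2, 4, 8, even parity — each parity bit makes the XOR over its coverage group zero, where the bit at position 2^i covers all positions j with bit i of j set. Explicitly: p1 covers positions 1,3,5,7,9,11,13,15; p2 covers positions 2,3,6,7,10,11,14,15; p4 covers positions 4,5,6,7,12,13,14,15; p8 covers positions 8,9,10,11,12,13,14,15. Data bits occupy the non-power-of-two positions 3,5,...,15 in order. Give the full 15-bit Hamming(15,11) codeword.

001000110000111

Place data bits at non-power-of-two positions: b3=1, b5=0, b6=0, b7=1, b9=0, b10=0, b11=0, b12=0, b13=1, b14=1, b15=1.
p1 = XOR of data positions {3,5,7,9,11,13,15} = 1⊕0⊕1⊕0⊕0⊕1⊕1 = 0
p2 = XOR of data positions {3,6,7,10,11,14,15} = 1⊕0⊕1⊕0⊕0⊕1⊕1 = 0
p4 = XOR of data positions {5,6,7,12,13,14,15} = 0⊕0⊕1⊕0⊕1⊕1⊕1 = 0
p8 = XOR of data positions {9,10,11,12,13,14,15} = 0⊕0⊕0⊕0⊕1⊕1⊕1 = 1
Codeword b1..b15 = 001000110000111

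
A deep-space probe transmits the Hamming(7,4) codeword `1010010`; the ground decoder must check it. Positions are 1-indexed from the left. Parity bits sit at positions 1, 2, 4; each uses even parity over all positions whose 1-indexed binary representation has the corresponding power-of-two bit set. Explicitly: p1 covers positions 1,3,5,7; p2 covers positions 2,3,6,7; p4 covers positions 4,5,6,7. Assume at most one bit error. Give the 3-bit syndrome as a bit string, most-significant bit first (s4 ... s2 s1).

100

s1: b1⊕b3⊕b5⊕b7 = 1⊕1⊕0⊕0 = 0
s2: b2⊕b3⊕b6⊕b7 = 0⊕1⊕1⊕0 = 0
s4: b4⊕b5⊕b6⊕b7 = 0⊕0⊕1⊕0 = 1
Syndrome (s4...s1) = 100 → position 4.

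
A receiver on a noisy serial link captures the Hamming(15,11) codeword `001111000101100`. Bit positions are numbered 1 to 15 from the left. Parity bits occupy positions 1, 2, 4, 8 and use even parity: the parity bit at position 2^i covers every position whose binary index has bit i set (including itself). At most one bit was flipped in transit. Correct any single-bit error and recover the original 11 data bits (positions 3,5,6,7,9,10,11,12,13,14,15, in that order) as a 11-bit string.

11100101101

s1: b1⊕b3⊕b5⊕b7⊕b9⊕b11⊕b13⊕b15 = 0⊕1⊕1⊕0⊕0⊕0⊕1⊕0 = 1
s2: b2⊕b3⊕b6⊕b7⊕b10⊕b11⊕b14⊕b15 = 0⊕1⊕1⊕0⊕1⊕0⊕0⊕0 = 1
s4: b4⊕b5⊕b6⊕b7⊕b12⊕b13⊕b14⊕b15 = 1⊕1⊕1⊕0⊕1⊕1⊕0⊕0 = 1
s8: b8⊕b9⊕b10⊕b11⊕b12⊕b13⊕b14⊕b15 = 0⊕0⊕1⊕0⊕1⊕1⊕0⊕0 = 1
Syndrome (s8...s1) = 1111 → position 15.
Flip bit 15: corrected codeword = 001111000101101
Data bits at positions 3,5,6,7,9,10,11,12,13,14,15: 11100101101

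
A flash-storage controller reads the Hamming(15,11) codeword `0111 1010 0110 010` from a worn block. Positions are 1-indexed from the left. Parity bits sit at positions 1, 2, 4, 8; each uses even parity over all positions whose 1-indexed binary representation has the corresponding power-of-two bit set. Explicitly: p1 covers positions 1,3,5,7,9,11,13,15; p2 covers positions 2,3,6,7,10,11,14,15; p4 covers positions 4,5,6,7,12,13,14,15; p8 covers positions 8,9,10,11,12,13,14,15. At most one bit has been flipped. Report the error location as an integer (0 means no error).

s1: b1⊕b3⊕b5⊕b7⊕b9⊕b11⊕b13⊕b15 = 0⊕1⊕1⊕1⊕0⊕1⊕0⊕0 = 0
s2: b2⊕b3⊕b6⊕b7⊕b10⊕b11⊕b14⊕b15 = 1⊕1⊕0⊕1⊕1⊕1⊕1⊕0 = 0
s4: b4⊕b5⊕b6⊕b7⊕b12⊕b13⊕b14⊕b15 = 1⊕1⊕0⊕1⊕0⊕0⊕1⊕0 = 0
s8: b8⊕b9⊕b10⊕b11⊕b12⊕b13⊕b14⊕b15 = 0⊕0⊕1⊕1⊕0⊕0⊕1⊕0 = 1
Syndrome (s8...s1) = 1000 → position 8.

8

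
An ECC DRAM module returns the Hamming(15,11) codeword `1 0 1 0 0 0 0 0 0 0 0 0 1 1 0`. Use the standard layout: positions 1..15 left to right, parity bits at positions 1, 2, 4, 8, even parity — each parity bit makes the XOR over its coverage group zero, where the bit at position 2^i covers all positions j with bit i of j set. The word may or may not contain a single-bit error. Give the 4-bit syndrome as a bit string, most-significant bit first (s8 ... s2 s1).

0001

s1: b1⊕b3⊕b5⊕b7⊕b9⊕b11⊕b13⊕b15 = 1⊕1⊕0⊕0⊕0⊕0⊕1⊕0 = 1
s2: b2⊕b3⊕b6⊕b7⊕b10⊕b11⊕b14⊕b15 = 0⊕1⊕0⊕0⊕0⊕0⊕1⊕0 = 0
s4: b4⊕b5⊕b6⊕b7⊕b12⊕b13⊕b14⊕b15 = 0⊕0⊕0⊕0⊕0⊕1⊕1⊕0 = 0
s8: b8⊕b9⊕b10⊕b11⊕b12⊕b13⊕b14⊕b15 = 0⊕0⊕0⊕0⊕0⊕1⊕1⊕0 = 0
Syndrome (s8...s1) = 0001 → position 1.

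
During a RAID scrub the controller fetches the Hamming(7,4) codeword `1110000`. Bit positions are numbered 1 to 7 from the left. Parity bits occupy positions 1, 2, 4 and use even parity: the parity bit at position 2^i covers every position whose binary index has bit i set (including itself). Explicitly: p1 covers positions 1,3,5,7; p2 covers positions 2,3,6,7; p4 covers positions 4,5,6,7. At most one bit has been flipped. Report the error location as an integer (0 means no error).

0

s1: b1⊕b3⊕b5⊕b7 = 1⊕1⊕0⊕0 = 0
s2: b2⊕b3⊕b6⊕b7 = 1⊕1⊕0⊕0 = 0
s4: b4⊕b5⊕b6⊕b7 = 0⊕0⊕0⊕0 = 0
Syndrome (s4...s1) = 000 → position 0 (no error).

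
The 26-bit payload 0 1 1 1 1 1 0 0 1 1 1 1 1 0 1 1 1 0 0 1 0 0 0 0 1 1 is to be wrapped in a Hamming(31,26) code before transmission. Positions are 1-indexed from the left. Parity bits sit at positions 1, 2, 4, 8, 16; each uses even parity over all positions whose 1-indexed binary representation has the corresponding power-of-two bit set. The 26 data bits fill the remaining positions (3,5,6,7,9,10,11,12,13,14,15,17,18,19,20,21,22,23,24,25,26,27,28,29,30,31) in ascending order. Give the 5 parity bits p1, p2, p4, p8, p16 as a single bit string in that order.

11100

Place data bits at non-power-of-two positions: b3=0, b5=1, b6=1, b7=1, b9=1, b10=1, b11=0, b12=0, b13=1, b14=1, b15=1, b17=1, b18=1, b19=0, b20=1, b21=1, b22=1, b23=0, b24=0, b25=1, b26=0, b27=0, b28=0, b29=0, b30=1, b31=1.
p1 = XOR of data positions {3,5,7,9,11,13,15,17,19,21,23,25,27,29,31} = 0⊕1⊕1⊕1⊕0⊕1⊕1⊕1⊕0⊕1⊕0⊕1⊕0⊕0⊕1 = 1
p2 = XOR of data positions {3,6,7,10,11,14,15,18,19,22,23,26,27,30,31} = 0⊕1⊕1⊕1⊕0⊕1⊕1⊕1⊕0⊕1⊕0⊕0⊕0⊕1⊕1 = 1
p4 = XOR of data positions {5,6,7,12,13,14,15,20,21,22,23,28,29,30,31} = 1⊕1⊕1⊕0⊕1⊕1⊕1⊕1⊕1⊕1⊕0⊕0⊕0⊕1⊕1 = 1
p8 = XOR of data positions {9,10,11,12,13,14,15,24,25,26,27,28,29,30,31} = 1⊕1⊕0⊕0⊕1⊕1⊕1⊕0⊕1⊕0⊕0⊕0⊕0⊕1⊕1 = 0
p16 = XOR of data positions {17,18,19,20,21,22,23,24,25,26,27,28,29,30,31} = 1⊕1⊕0⊕1⊕1⊕1⊕0⊕0⊕1⊕0⊕0⊕0⊕0⊕1⊕1 = 0
Parity bits p1,p2,p4,p8,p16 = 11100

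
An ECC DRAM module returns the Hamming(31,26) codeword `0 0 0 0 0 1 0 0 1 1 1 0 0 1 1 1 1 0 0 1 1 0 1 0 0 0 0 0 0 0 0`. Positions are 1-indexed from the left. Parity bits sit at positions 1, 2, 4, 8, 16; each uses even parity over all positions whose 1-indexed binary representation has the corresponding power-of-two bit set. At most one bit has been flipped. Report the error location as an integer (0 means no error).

s1: b1⊕b3⊕b5⊕b7⊕b9⊕b11⊕b13⊕b15⊕b17⊕b19⊕b21⊕b23⊕b25⊕b27⊕b29⊕b31 = 0⊕0⊕0⊕0⊕1⊕1⊕0⊕1⊕1⊕0⊕1⊕1⊕0⊕0⊕0⊕0 = 0
s2: b2⊕b3⊕b6⊕b7⊕b10⊕b11⊕b14⊕b15⊕b18⊕b19⊕b22⊕b23⊕b26⊕b27⊕b30⊕b31 = 0⊕0⊕1⊕0⊕1⊕1⊕1⊕1⊕0⊕0⊕0⊕1⊕0⊕0⊕0⊕0 = 0
s4: b4⊕b5⊕b6⊕b7⊕b12⊕b13⊕b14⊕b15⊕b20⊕b21⊕b22⊕b23⊕b28⊕b29⊕b30⊕b31 = 0⊕0⊕1⊕0⊕0⊕0⊕1⊕1⊕1⊕1⊕0⊕1⊕0⊕0⊕0⊕0 = 0
s8: b8⊕b9⊕b10⊕b11⊕b12⊕b13⊕b14⊕b15⊕b24⊕b25⊕b26⊕b27⊕b28⊕b29⊕b30⊕b31 = 0⊕1⊕1⊕1⊕0⊕0⊕1⊕1⊕0⊕0⊕0⊕0⊕0⊕0⊕0⊕0 = 1
s16: b16⊕b17⊕b18⊕b19⊕b20⊕b21⊕b22⊕b23⊕b24⊕b25⊕b26⊕b27⊕b28⊕b29⊕b30⊕b31 = 1⊕1⊕0⊕0⊕1⊕1⊕0⊕1⊕0⊕0⊕0⊕0⊕0⊕0⊕0⊕0 = 1
Syndrome (s16...s1) = 11000 → position 24.

24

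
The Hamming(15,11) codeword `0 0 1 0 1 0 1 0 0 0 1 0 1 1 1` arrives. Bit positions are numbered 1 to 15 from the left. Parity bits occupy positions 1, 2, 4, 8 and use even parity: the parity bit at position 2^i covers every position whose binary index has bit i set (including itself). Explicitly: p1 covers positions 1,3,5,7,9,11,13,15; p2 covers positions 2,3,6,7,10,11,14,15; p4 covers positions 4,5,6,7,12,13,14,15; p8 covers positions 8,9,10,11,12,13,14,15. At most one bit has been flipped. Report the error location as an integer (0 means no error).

6

s1: b1⊕b3⊕b5⊕b7⊕b9⊕b11⊕b13⊕b15 = 0⊕1⊕1⊕1⊕0⊕1⊕1⊕1 = 0
s2: b2⊕b3⊕b6⊕b7⊕b10⊕b11⊕b14⊕b15 = 0⊕1⊕0⊕1⊕0⊕1⊕1⊕1 = 1
s4: b4⊕b5⊕b6⊕b7⊕b12⊕b13⊕b14⊕b15 = 0⊕1⊕0⊕1⊕0⊕1⊕1⊕1 = 1
s8: b8⊕b9⊕b10⊕b11⊕b12⊕b13⊕b14⊕b15 = 0⊕0⊕0⊕1⊕0⊕1⊕1⊕1 = 0
Syndrome (s8...s1) = 0110 → position 6.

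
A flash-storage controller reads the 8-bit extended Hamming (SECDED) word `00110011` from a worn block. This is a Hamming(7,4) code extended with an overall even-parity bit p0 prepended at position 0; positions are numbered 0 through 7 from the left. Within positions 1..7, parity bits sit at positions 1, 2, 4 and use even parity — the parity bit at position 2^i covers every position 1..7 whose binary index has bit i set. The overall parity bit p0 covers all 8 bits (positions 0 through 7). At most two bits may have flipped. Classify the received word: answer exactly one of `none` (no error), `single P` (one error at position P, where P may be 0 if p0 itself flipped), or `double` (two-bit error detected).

none

s1: b1⊕b3⊕b5⊕b7 = 0⊕1⊕0⊕1 = 0
s2: b2⊕b3⊕b6⊕b7 = 1⊕1⊕1⊕1 = 0
s4: b4⊕b5⊕b6⊕b7 = 0⊕0⊕1⊕1 = 0
Syndrome (s4...s1) = 000 → position 0 (no error).
Overall parity (XOR of all 8 bits, including p0): 0⊕0⊕1⊕1⊕0⊕0⊕1⊕1 = 0
Overall=0, syndrome position=0 → no error.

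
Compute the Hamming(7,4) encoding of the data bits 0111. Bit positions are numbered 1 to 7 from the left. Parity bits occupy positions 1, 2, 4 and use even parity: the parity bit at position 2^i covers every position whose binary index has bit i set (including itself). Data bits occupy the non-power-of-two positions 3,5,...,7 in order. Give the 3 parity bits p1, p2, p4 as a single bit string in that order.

Place data bits at non-power-of-two positions: b3=0, b5=1, b6=1, b7=1.
p1 = XOR of data positions {3,5,7} = 0⊕1⊕1 = 0
p2 = XOR of data positions {3,6,7} = 0⊕1⊕1 = 0
p4 = XOR of data positions {5,6,7} = 1⊕1⊕1 = 1
Parity bits p1,p2,p4 = 001

001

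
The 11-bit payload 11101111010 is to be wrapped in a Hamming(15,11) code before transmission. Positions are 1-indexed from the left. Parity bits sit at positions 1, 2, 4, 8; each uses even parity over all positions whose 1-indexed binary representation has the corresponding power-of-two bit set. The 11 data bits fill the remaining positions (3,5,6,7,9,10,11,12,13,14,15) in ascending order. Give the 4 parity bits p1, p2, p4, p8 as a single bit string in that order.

0101

Place data bits at non-power-of-two positions: b3=1, b5=1, b6=1, b7=0, b9=1, b10=1, b11=1, b12=1, b13=0, b14=1, b15=0.
p1 = XOR of data positions {3,5,7,9,11,13,15} = 1⊕1⊕0⊕1⊕1⊕0⊕0 = 0
p2 = XOR of data positions {3,6,7,10,11,14,15} = 1⊕1⊕0⊕1⊕1⊕1⊕0 = 1
p4 = XOR of data positions {5,6,7,12,13,14,15} = 1⊕1⊕0⊕1⊕0⊕1⊕0 = 0
p8 = XOR of data positions {9,10,11,12,13,14,15} = 1⊕1⊕1⊕1⊕0⊕1⊕0 = 1
Parity bits p1,p2,p4,p8 = 0101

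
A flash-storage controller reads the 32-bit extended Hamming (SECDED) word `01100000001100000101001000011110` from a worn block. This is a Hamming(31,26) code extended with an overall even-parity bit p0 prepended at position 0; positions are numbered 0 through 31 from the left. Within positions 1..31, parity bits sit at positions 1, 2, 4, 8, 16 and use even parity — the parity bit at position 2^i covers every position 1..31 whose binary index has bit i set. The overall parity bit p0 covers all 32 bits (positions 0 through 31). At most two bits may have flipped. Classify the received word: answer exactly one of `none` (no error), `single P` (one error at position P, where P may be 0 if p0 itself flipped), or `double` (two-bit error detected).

s1: b1⊕b3⊕b5⊕b7⊕b9⊕b11⊕b13⊕b15⊕b17⊕b19⊕b21⊕b23⊕b25⊕b27⊕b29⊕b31 = 1⊕0⊕0⊕0⊕0⊕1⊕0⊕0⊕1⊕1⊕0⊕0⊕0⊕1⊕1⊕0 = 0
s2: b2⊕b3⊕b6⊕b7⊕b10⊕b11⊕b14⊕b15⊕b18⊕b19⊕b22⊕b23⊕b26⊕b27⊕b30⊕b31 = 1⊕0⊕0⊕0⊕1⊕1⊕0⊕0⊕0⊕1⊕1⊕0⊕0⊕1⊕1⊕0 = 1
s4: b4⊕b5⊕b6⊕b7⊕b12⊕b13⊕b14⊕b15⊕b20⊕b21⊕b22⊕b23⊕b28⊕b29⊕b30⊕b31 = 0⊕0⊕0⊕0⊕0⊕0⊕0⊕0⊕0⊕0⊕1⊕0⊕1⊕1⊕1⊕0 = 0
s8: b8⊕b9⊕b10⊕b11⊕b12⊕b13⊕b14⊕b15⊕b24⊕b25⊕b26⊕b27⊕b28⊕b29⊕b30⊕b31 = 0⊕0⊕1⊕1⊕0⊕0⊕0⊕0⊕0⊕0⊕0⊕1⊕1⊕1⊕1⊕0 = 0
s16: b16⊕b17⊕b18⊕b19⊕b20⊕b21⊕b22⊕b23⊕b24⊕b25⊕b26⊕b27⊕b28⊕b29⊕b30⊕b31 = 0⊕1⊕0⊕1⊕0⊕0⊕1⊕0⊕0⊕0⊕0⊕1⊕1⊕1⊕1⊕0 = 1
Syndrome (s16...s1) = 10010 → position 18.
Overall parity (XOR of all 32 bits, including p0): 0⊕1⊕1⊕0⊕0⊕0⊕0⊕0⊕0⊕0⊕1⊕1⊕0⊕0⊕0⊕0⊕0⊕1⊕0⊕1⊕0⊕0⊕1⊕0⊕0⊕0⊕0⊕1⊕1⊕1⊕1⊕0 = 1
Overall=1, syndrome position=18 → single-bit error at position 18.

single 18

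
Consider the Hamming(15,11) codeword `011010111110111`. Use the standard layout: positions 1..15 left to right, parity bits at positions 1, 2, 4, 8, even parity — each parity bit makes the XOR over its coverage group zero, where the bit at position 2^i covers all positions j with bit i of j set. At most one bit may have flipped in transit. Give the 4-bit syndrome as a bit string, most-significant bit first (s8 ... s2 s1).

1111

s1: b1⊕b3⊕b5⊕b7⊕b9⊕b11⊕b13⊕b15 = 0⊕1⊕1⊕1⊕1⊕1⊕1⊕1 = 1
s2: b2⊕b3⊕b6⊕b7⊕b10⊕b11⊕b14⊕b15 = 1⊕1⊕0⊕1⊕1⊕1⊕1⊕1 = 1
s4: b4⊕b5⊕b6⊕b7⊕b12⊕b13⊕b14⊕b15 = 0⊕1⊕0⊕1⊕0⊕1⊕1⊕1 = 1
s8: b8⊕b9⊕b10⊕b11⊕b12⊕b13⊕b14⊕b15 = 1⊕1⊕1⊕1⊕0⊕1⊕1⊕1 = 1
Syndrome (s8...s1) = 1111 → position 15.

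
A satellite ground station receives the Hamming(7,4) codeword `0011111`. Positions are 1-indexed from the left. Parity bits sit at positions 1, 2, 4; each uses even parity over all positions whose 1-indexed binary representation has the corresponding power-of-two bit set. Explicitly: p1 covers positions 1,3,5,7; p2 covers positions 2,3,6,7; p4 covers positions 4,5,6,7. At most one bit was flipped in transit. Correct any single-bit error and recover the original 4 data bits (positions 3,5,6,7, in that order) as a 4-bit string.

s1: b1⊕b3⊕b5⊕b7 = 0⊕1⊕1⊕1 = 1
s2: b2⊕b3⊕b6⊕b7 = 0⊕1⊕1⊕1 = 1
s4: b4⊕b5⊕b6⊕b7 = 1⊕1⊕1⊕1 = 0
Syndrome (s4...s1) = 011 → position 3.
Flip bit 3: corrected codeword = 0001111
Data bits at positions 3,5,6,7: 0111

0111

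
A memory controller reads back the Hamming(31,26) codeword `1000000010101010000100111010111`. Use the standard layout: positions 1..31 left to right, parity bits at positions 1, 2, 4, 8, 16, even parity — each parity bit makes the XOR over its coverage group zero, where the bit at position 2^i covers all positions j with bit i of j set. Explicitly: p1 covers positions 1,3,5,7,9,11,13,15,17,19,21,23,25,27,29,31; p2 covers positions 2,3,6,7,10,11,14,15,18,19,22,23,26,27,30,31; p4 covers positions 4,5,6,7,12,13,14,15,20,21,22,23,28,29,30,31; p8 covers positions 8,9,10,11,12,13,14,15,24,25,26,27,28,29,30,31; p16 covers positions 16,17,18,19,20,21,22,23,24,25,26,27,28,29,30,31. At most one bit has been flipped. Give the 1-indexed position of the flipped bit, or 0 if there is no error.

s1: b1⊕b3⊕b5⊕b7⊕b9⊕b11⊕b13⊕b15⊕b17⊕b19⊕b21⊕b23⊕b25⊕b27⊕b29⊕b31 = 1⊕0⊕0⊕0⊕1⊕1⊕1⊕1⊕0⊕0⊕0⊕1⊕1⊕1⊕1⊕1 = 0
s2: b2⊕b3⊕b6⊕b7⊕b10⊕b11⊕b14⊕b15⊕b18⊕b19⊕b22⊕b23⊕b26⊕b27⊕b30⊕b31 = 0⊕0⊕0⊕0⊕0⊕1⊕0⊕1⊕0⊕0⊕0⊕1⊕0⊕1⊕1⊕1 = 0
s4: b4⊕b5⊕b6⊕b7⊕b12⊕b13⊕b14⊕b15⊕b20⊕b21⊕b22⊕b23⊕b28⊕b29⊕b30⊕b31 = 0⊕0⊕0⊕0⊕0⊕1⊕0⊕1⊕1⊕0⊕0⊕1⊕0⊕1⊕1⊕1 = 1
s8: b8⊕b9⊕b10⊕b11⊕b12⊕b13⊕b14⊕b15⊕b24⊕b25⊕b26⊕b27⊕b28⊕b29⊕b30⊕b31 = 0⊕1⊕0⊕1⊕0⊕1⊕0⊕1⊕1⊕1⊕0⊕1⊕0⊕1⊕1⊕1 = 0
s16: b16⊕b17⊕b18⊕b19⊕b20⊕b21⊕b22⊕b23⊕b24⊕b25⊕b26⊕b27⊕b28⊕b29⊕b30⊕b31 = 0⊕0⊕0⊕0⊕1⊕0⊕0⊕1⊕1⊕1⊕0⊕1⊕0⊕1⊕1⊕1 = 0
Syndrome (s16...s1) = 00100 → position 4.

4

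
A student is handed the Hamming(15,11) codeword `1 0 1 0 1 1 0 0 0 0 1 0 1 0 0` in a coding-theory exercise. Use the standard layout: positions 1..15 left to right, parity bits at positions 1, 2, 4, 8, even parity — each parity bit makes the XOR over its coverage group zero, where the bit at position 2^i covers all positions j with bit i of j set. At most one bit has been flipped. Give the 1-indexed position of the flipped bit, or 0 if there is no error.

s1: b1⊕b3⊕b5⊕b7⊕b9⊕b11⊕b13⊕b15 = 1⊕1⊕1⊕0⊕0⊕1⊕1⊕0 = 1
s2: b2⊕b3⊕b6⊕b7⊕b10⊕b11⊕b14⊕b15 = 0⊕1⊕1⊕0⊕0⊕1⊕0⊕0 = 1
s4: b4⊕b5⊕b6⊕b7⊕b12⊕b13⊕b14⊕b15 = 0⊕1⊕1⊕0⊕0⊕1⊕0⊕0 = 1
s8: b8⊕b9⊕b10⊕b11⊕b12⊕b13⊕b14⊕b15 = 0⊕0⊕0⊕1⊕0⊕1⊕0⊕0 = 0
Syndrome (s8...s1) = 0111 → position 7.

7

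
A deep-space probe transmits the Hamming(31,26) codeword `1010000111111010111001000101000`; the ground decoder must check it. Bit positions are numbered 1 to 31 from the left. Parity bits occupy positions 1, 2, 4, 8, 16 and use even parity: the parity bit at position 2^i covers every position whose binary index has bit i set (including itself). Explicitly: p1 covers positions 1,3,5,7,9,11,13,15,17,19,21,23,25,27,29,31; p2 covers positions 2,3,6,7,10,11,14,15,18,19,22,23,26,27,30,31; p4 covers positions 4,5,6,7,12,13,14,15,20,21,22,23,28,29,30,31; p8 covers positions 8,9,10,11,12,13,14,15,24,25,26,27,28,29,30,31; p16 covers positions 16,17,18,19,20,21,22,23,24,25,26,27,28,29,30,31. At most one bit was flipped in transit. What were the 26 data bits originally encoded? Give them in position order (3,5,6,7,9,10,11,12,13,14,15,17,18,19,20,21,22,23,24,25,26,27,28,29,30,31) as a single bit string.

10001110101111001000101000

s1: b1⊕b3⊕b5⊕b7⊕b9⊕b11⊕b13⊕b15⊕b17⊕b19⊕b21⊕b23⊕b25⊕b27⊕b29⊕b31 = 1⊕1⊕0⊕0⊕1⊕1⊕1⊕1⊕1⊕1⊕0⊕0⊕0⊕0⊕0⊕0 = 0
s2: b2⊕b3⊕b6⊕b7⊕b10⊕b11⊕b14⊕b15⊕b18⊕b19⊕b22⊕b23⊕b26⊕b27⊕b30⊕b31 = 0⊕1⊕0⊕0⊕1⊕1⊕0⊕1⊕1⊕1⊕1⊕0⊕1⊕0⊕0⊕0 = 0
s4: b4⊕b5⊕b6⊕b7⊕b12⊕b13⊕b14⊕b15⊕b20⊕b21⊕b22⊕b23⊕b28⊕b29⊕b30⊕b31 = 0⊕0⊕0⊕0⊕1⊕1⊕0⊕1⊕0⊕0⊕1⊕0⊕1⊕0⊕0⊕0 = 1
s8: b8⊕b9⊕b10⊕b11⊕b12⊕b13⊕b14⊕b15⊕b24⊕b25⊕b26⊕b27⊕b28⊕b29⊕b30⊕b31 = 1⊕1⊕1⊕1⊕1⊕1⊕0⊕1⊕0⊕0⊕1⊕0⊕1⊕0⊕0⊕0 = 1
s16: b16⊕b17⊕b18⊕b19⊕b20⊕b21⊕b22⊕b23⊕b24⊕b25⊕b26⊕b27⊕b28⊕b29⊕b30⊕b31 = 0⊕1⊕1⊕1⊕0⊕0⊕1⊕0⊕0⊕0⊕1⊕0⊕1⊕0⊕0⊕0 = 0
Syndrome (s16...s1) = 01100 → position 12.
Flip bit 12: corrected codeword = 1010000111101010111001000101000
Data bits at positions 3,5,6,7,9,10,11,12,13,14,15,17,18,19,20,21,22,23,24,25,26,27,28,29,30,31: 10001110101111001000101000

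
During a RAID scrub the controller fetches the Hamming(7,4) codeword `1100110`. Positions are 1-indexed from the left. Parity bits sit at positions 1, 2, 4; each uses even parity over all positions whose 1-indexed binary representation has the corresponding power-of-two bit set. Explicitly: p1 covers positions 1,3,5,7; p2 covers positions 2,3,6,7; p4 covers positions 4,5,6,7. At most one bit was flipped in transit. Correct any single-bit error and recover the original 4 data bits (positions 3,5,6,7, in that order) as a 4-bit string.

s1: b1⊕b3⊕b5⊕b7 = 1⊕0⊕1⊕0 = 0
s2: b2⊕b3⊕b6⊕b7 = 1⊕0⊕1⊕0 = 0
s4: b4⊕b5⊕b6⊕b7 = 0⊕1⊕1⊕0 = 0
Syndrome (s4...s1) = 000 → position 0 (no error).
No correction needed.
Data bits at positions 3,5,6,7: 0110

0110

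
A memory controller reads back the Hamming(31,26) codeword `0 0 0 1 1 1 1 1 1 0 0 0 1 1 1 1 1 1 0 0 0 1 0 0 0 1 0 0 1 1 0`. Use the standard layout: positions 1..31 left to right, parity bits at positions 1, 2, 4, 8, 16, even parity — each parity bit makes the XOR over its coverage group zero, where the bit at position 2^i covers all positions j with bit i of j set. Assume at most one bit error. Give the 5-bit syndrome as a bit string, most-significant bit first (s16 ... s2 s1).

s1: b1⊕b3⊕b5⊕b7⊕b9⊕b11⊕b13⊕b15⊕b17⊕b19⊕b21⊕b23⊕b25⊕b27⊕b29⊕b31 = 0⊕0⊕1⊕1⊕1⊕0⊕1⊕1⊕1⊕0⊕0⊕0⊕0⊕0⊕1⊕0 = 1
s2: b2⊕b3⊕b6⊕b7⊕b10⊕b11⊕b14⊕b15⊕b18⊕b19⊕b22⊕b23⊕b26⊕b27⊕b30⊕b31 = 0⊕0⊕1⊕1⊕0⊕0⊕1⊕1⊕1⊕0⊕1⊕0⊕1⊕0⊕1⊕0 = 0
s4: b4⊕b5⊕b6⊕b7⊕b12⊕b13⊕b14⊕b15⊕b20⊕b21⊕b22⊕b23⊕b28⊕b29⊕b30⊕b31 = 1⊕1⊕1⊕1⊕0⊕1⊕1⊕1⊕0⊕0⊕1⊕0⊕0⊕1⊕1⊕0 = 0
s8: b8⊕b9⊕b10⊕b11⊕b12⊕b13⊕b14⊕b15⊕b24⊕b25⊕b26⊕b27⊕b28⊕b29⊕b30⊕b31 = 1⊕1⊕0⊕0⊕0⊕1⊕1⊕1⊕0⊕0⊕1⊕0⊕0⊕1⊕1⊕0 = 0
s16: b16⊕b17⊕b18⊕b19⊕b20⊕b21⊕b22⊕b23⊕b24⊕b25⊕b26⊕b27⊕b28⊕b29⊕b30⊕b31 = 1⊕1⊕1⊕0⊕0⊕0⊕1⊕0⊕0⊕0⊕1⊕0⊕0⊕1⊕1⊕0 = 1
Syndrome (s16...s1) = 10001 → position 17.

10001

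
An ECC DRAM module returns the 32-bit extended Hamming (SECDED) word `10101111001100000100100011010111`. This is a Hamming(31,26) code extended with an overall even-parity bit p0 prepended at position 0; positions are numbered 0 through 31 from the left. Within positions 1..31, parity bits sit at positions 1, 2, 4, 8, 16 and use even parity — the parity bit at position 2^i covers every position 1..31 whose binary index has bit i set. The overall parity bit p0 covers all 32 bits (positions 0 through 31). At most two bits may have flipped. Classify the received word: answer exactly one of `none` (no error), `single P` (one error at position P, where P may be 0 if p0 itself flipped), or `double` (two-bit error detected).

s1: b1⊕b3⊕b5⊕b7⊕b9⊕b11⊕b13⊕b15⊕b17⊕b19⊕b21⊕b23⊕b25⊕b27⊕b29⊕b31 = 0⊕0⊕1⊕1⊕0⊕1⊕0⊕0⊕1⊕0⊕0⊕0⊕1⊕1⊕1⊕1 = 0
s2: b2⊕b3⊕b6⊕b7⊕b10⊕b11⊕b14⊕b15⊕b18⊕b19⊕b22⊕b23⊕b26⊕b27⊕b30⊕b31 = 1⊕0⊕1⊕1⊕1⊕1⊕0⊕0⊕0⊕0⊕0⊕0⊕0⊕1⊕1⊕1 = 0
s4: b4⊕b5⊕b6⊕b7⊕b12⊕b13⊕b14⊕b15⊕b20⊕b21⊕b22⊕b23⊕b28⊕b29⊕b30⊕b31 = 1⊕1⊕1⊕1⊕0⊕0⊕0⊕0⊕1⊕0⊕0⊕0⊕0⊕1⊕1⊕1 = 0
s8: b8⊕b9⊕b10⊕b11⊕b12⊕b13⊕b14⊕b15⊕b24⊕b25⊕b26⊕b27⊕b28⊕b29⊕b30⊕b31 = 0⊕0⊕1⊕1⊕0⊕0⊕0⊕0⊕1⊕1⊕0⊕1⊕0⊕1⊕1⊕1 = 0
s16: b16⊕b17⊕b18⊕b19⊕b20⊕b21⊕b22⊕b23⊕b24⊕b25⊕b26⊕b27⊕b28⊕b29⊕b30⊕b31 = 0⊕1⊕0⊕0⊕1⊕0⊕0⊕0⊕1⊕1⊕0⊕1⊕0⊕1⊕1⊕1 = 0
Syndrome (s16...s1) = 00000 → position 0 (no error).
Overall parity (XOR of all 32 bits, including p0): 1⊕0⊕1⊕0⊕1⊕1⊕1⊕1⊕0⊕0⊕1⊕1⊕0⊕0⊕0⊕0⊕0⊕1⊕0⊕0⊕1⊕0⊕0⊕0⊕1⊕1⊕0⊕1⊕0⊕1⊕1⊕1 = 0
Overall=0, syndrome position=0 → no error.

none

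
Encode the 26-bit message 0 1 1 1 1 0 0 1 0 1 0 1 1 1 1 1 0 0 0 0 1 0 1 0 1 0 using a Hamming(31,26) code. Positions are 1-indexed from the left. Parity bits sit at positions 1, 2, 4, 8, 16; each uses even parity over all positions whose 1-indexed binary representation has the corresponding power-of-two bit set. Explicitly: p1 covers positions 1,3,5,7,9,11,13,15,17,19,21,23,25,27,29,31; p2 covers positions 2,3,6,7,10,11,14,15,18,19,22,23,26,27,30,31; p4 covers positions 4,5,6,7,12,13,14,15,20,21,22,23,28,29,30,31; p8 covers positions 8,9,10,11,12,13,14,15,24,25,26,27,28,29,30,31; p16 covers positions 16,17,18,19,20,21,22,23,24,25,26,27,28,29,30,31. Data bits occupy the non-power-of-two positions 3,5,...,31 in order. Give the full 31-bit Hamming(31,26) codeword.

0101111010010100111110000101010

Place data bits at non-power-of-two positions: b3=0, b5=1, b6=1, b7=1, b9=1, b10=0, b11=0, b12=1, b13=0, b14=1, b15=0, b17=1, b18=1, b19=1, b20=1, b21=1, b22=0, b23=0, b24=0, b25=0, b26=1, b27=0, b28=1, b29=0, b30=1, b31=0.
p1 = XOR of data positions {3,5,7,9,11,13,15,17,19,21,23,25,27,29,31} = 0⊕1⊕1⊕1⊕0⊕0⊕0⊕1⊕1⊕1⊕0⊕0⊕0⊕0⊕0 = 0
p2 = XOR of data positions {3,6,7,10,11,14,15,18,19,22,23,26,27,30,31} = 0⊕1⊕1⊕0⊕0⊕1⊕0⊕1⊕1⊕0⊕0⊕1⊕0⊕1⊕0 = 1
p4 = XOR of data positions {5,6,7,12,13,14,15,20,21,22,23,28,29,30,31} = 1⊕1⊕1⊕1⊕0⊕1⊕0⊕1⊕1⊕0⊕0⊕1⊕0⊕1⊕0 = 1
p8 = XOR of data positions {9,10,11,12,13,14,15,24,25,26,27,28,29,30,31} = 1⊕0⊕0⊕1⊕0⊕1⊕0⊕0⊕0⊕1⊕0⊕1⊕0⊕1⊕0 = 0
p16 = XOR of data positions {17,18,19,20,21,22,23,24,25,26,27,28,29,30,31} = 1⊕1⊕1⊕1⊕1⊕0⊕0⊕0⊕0⊕1⊕0⊕1⊕0⊕1⊕0 = 0
Codeword b1..b31 = 0101111010010100111110000101010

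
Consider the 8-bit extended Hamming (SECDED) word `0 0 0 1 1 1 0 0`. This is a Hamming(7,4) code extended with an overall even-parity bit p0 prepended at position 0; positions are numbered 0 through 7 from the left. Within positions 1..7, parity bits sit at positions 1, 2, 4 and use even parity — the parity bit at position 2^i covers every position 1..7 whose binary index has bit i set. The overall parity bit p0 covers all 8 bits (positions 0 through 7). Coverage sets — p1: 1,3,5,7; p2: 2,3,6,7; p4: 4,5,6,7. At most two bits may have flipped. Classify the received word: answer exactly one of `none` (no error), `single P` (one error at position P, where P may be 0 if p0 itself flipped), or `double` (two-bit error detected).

s1: b1⊕b3⊕b5⊕b7 = 0⊕1⊕1⊕0 = 0
s2: b2⊕b3⊕b6⊕b7 = 0⊕1⊕0⊕0 = 1
s4: b4⊕b5⊕b6⊕b7 = 1⊕1⊕0⊕0 = 0
Syndrome (s4...s1) = 010 → position 2.
Overall parity (XOR of all 8 bits, including p0): 0⊕0⊕0⊕1⊕1⊕1⊕0⊕0 = 1
Overall=1, syndrome position=2 → single-bit error at position 2.

single 2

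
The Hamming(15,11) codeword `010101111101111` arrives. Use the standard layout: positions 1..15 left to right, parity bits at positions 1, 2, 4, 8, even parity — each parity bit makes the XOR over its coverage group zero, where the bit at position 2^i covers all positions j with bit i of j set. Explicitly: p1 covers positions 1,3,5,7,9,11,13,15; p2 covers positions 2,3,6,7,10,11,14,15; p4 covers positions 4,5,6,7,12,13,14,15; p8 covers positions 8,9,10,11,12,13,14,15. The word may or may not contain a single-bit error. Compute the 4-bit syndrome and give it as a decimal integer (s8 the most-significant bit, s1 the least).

s1: b1⊕b3⊕b5⊕b7⊕b9⊕b11⊕b13⊕b15 = 0⊕0⊕0⊕1⊕1⊕0⊕1⊕1 = 0
s2: b2⊕b3⊕b6⊕b7⊕b10⊕b11⊕b14⊕b15 = 1⊕0⊕1⊕1⊕1⊕0⊕1⊕1 = 0
s4: b4⊕b5⊕b6⊕b7⊕b12⊕b13⊕b14⊕b15 = 1⊕0⊕1⊕1⊕1⊕1⊕1⊕1 = 1
s8: b8⊕b9⊕b10⊕b11⊕b12⊕b13⊕b14⊕b15 = 1⊕1⊕1⊕0⊕1⊕1⊕1⊕1 = 1
Syndrome (s8...s1) = 1100 → position 12.

12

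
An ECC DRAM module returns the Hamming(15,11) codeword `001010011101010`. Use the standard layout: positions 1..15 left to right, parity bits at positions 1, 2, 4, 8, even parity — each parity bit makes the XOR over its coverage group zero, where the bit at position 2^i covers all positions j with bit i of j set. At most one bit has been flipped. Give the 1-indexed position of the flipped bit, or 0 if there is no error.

15

s1: b1⊕b3⊕b5⊕b7⊕b9⊕b11⊕b13⊕b15 = 0⊕1⊕1⊕0⊕1⊕0⊕0⊕0 = 1
s2: b2⊕b3⊕b6⊕b7⊕b10⊕b11⊕b14⊕b15 = 0⊕1⊕0⊕0⊕1⊕0⊕1⊕0 = 1
s4: b4⊕b5⊕b6⊕b7⊕b12⊕b13⊕b14⊕b15 = 0⊕1⊕0⊕0⊕1⊕0⊕1⊕0 = 1
s8: b8⊕b9⊕b10⊕b11⊕b12⊕b13⊕b14⊕b15 = 1⊕1⊕1⊕0⊕1⊕0⊕1⊕0 = 1
Syndrome (s8...s1) = 1111 → position 15.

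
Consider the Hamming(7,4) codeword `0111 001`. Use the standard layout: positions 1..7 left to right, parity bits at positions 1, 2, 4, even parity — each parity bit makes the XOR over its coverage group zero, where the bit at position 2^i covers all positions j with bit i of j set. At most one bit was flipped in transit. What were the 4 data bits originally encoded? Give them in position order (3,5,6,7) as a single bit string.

s1: b1⊕b3⊕b5⊕b7 = 0⊕1⊕0⊕1 = 0
s2: b2⊕b3⊕b6⊕b7 = 1⊕1⊕0⊕1 = 1
s4: b4⊕b5⊕b6⊕b7 = 1⊕0⊕0⊕1 = 0
Syndrome (s4...s1) = 010 → position 2.
Flip bit 2: corrected codeword = 0011001
Data bits at positions 3,5,6,7: 1001

1001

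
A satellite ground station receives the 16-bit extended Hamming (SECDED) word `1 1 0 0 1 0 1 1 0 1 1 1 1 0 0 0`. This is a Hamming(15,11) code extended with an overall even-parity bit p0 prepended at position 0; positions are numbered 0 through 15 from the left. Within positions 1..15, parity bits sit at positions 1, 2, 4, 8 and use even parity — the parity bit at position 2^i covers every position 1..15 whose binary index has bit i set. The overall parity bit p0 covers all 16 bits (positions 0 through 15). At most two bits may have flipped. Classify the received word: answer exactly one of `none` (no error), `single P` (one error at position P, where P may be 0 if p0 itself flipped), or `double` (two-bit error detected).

s1: b1⊕b3⊕b5⊕b7⊕b9⊕b11⊕b13⊕b15 = 1⊕0⊕0⊕1⊕1⊕1⊕0⊕0 = 0
s2: b2⊕b3⊕b6⊕b7⊕b10⊕b11⊕b14⊕b15 = 0⊕0⊕1⊕1⊕1⊕1⊕0⊕0 = 0
s4: b4⊕b5⊕b6⊕b7⊕b12⊕b13⊕b14⊕b15 = 1⊕0⊕1⊕1⊕1⊕0⊕0⊕0 = 0
s8: b8⊕b9⊕b10⊕b11⊕b12⊕b13⊕b14⊕b15 = 0⊕1⊕1⊕1⊕1⊕0⊕0⊕0 = 0
Syndrome (s8...s1) = 0000 → position 0 (no error).
Overall parity (XOR of all 16 bits, including p0): 1⊕1⊕0⊕0⊕1⊕0⊕1⊕1⊕0⊕1⊕1⊕1⊕1⊕0⊕0⊕0 = 1
Overall=1, syndrome position=0 → single-bit error at position 0.

single 0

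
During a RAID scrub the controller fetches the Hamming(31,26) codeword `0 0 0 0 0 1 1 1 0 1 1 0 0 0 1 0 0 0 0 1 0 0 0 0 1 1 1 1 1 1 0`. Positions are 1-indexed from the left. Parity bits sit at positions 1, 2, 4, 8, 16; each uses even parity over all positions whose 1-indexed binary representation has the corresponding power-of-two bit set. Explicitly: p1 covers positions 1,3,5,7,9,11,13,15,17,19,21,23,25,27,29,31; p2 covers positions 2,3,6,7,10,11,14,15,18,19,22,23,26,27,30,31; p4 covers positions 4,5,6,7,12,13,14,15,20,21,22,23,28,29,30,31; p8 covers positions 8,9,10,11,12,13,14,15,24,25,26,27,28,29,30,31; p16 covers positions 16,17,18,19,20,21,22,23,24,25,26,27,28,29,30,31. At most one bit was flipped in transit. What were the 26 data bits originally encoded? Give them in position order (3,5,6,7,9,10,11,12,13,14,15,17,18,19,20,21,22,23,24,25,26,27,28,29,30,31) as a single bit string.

s1: b1⊕b3⊕b5⊕b7⊕b9⊕b11⊕b13⊕b15⊕b17⊕b19⊕b21⊕b23⊕b25⊕b27⊕b29⊕b31 = 0⊕0⊕0⊕1⊕0⊕1⊕0⊕1⊕0⊕0⊕0⊕0⊕1⊕1⊕1⊕0 = 0
s2: b2⊕b3⊕b6⊕b7⊕b10⊕b11⊕b14⊕b15⊕b18⊕b19⊕b22⊕b23⊕b26⊕b27⊕b30⊕b31 = 0⊕0⊕1⊕1⊕1⊕1⊕0⊕1⊕0⊕0⊕0⊕0⊕1⊕1⊕1⊕0 = 0
s4: b4⊕b5⊕b6⊕b7⊕b12⊕b13⊕b14⊕b15⊕b20⊕b21⊕b22⊕b23⊕b28⊕b29⊕b30⊕b31 = 0⊕0⊕1⊕1⊕0⊕0⊕0⊕1⊕1⊕0⊕0⊕0⊕1⊕1⊕1⊕0 = 1
s8: b8⊕b9⊕b10⊕b11⊕b12⊕b13⊕b14⊕b15⊕b24⊕b25⊕b26⊕b27⊕b28⊕b29⊕b30⊕b31 = 1⊕0⊕1⊕1⊕0⊕0⊕0⊕1⊕0⊕1⊕1⊕1⊕1⊕1⊕1⊕0 = 0
s16: b16⊕b17⊕b18⊕b19⊕b20⊕b21⊕b22⊕b23⊕b24⊕b25⊕b26⊕b27⊕b28⊕b29⊕b30⊕b31 = 0⊕0⊕0⊕0⊕1⊕0⊕0⊕0⊕0⊕1⊕1⊕1⊕1⊕1⊕1⊕0 = 1
Syndrome (s16...s1) = 10100 → position 20.
Flip bit 20: corrected codeword = 0000011101100010000000001111110
Data bits at positions 3,5,6,7,9,10,11,12,13,14,15,17,18,19,20,21,22,23,24,25,26,27,28,29,30,31: 00110110001000000001111110

00110110001000000001111110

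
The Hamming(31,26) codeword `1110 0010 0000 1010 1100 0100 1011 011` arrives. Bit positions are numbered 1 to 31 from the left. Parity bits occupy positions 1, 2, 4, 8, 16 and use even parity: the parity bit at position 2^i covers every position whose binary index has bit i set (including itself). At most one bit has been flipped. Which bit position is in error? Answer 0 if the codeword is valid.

15

s1: b1⊕b3⊕b5⊕b7⊕b9⊕b11⊕b13⊕b15⊕b17⊕b19⊕b21⊕b23⊕b25⊕b27⊕b29⊕b31 = 1⊕1⊕0⊕1⊕0⊕0⊕1⊕1⊕1⊕0⊕0⊕0⊕1⊕1⊕0⊕1 = 1
s2: b2⊕b3⊕b6⊕b7⊕b10⊕b11⊕b14⊕b15⊕b18⊕b19⊕b22⊕b23⊕b26⊕b27⊕b30⊕b31 = 1⊕1⊕0⊕1⊕0⊕0⊕0⊕1⊕1⊕0⊕1⊕0⊕0⊕1⊕1⊕1 = 1
s4: b4⊕b5⊕b6⊕b7⊕b12⊕b13⊕b14⊕b15⊕b20⊕b21⊕b22⊕b23⊕b28⊕b29⊕b30⊕b31 = 0⊕0⊕0⊕1⊕0⊕1⊕0⊕1⊕0⊕0⊕1⊕0⊕1⊕0⊕1⊕1 = 1
s8: b8⊕b9⊕b10⊕b11⊕b12⊕b13⊕b14⊕b15⊕b24⊕b25⊕b26⊕b27⊕b28⊕b29⊕b30⊕b31 = 0⊕0⊕0⊕0⊕0⊕1⊕0⊕1⊕0⊕1⊕0⊕1⊕1⊕0⊕1⊕1 = 1
s16: b16⊕b17⊕b18⊕b19⊕b20⊕b21⊕b22⊕b23⊕b24⊕b25⊕b26⊕b27⊕b28⊕b29⊕b30⊕b31 = 0⊕1⊕1⊕0⊕0⊕0⊕1⊕0⊕0⊕1⊕0⊕1⊕1⊕0⊕1⊕1 = 0
Syndrome (s16...s1) = 01111 → position 15.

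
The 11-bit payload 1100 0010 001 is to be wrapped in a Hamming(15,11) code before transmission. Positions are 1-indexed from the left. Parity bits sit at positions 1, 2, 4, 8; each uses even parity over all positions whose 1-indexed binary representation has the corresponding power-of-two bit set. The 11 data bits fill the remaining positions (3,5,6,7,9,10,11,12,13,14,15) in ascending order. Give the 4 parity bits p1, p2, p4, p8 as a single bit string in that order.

0100

Place data bits at non-power-of-two positions: b3=1, b5=1, b6=0, b7=0, b9=0, b10=0, b11=1, b12=0, b13=0, b14=0, b15=1.
p1 = XOR of data positions {3,5,7,9,11,13,15} = 1⊕1⊕0⊕0⊕1⊕0⊕1 = 0
p2 = XOR of data positions {3,6,7,10,11,14,15} = 1⊕0⊕0⊕0⊕1⊕0⊕1 = 1
p4 = XOR of data positions {5,6,7,12,13,14,15} = 1⊕0⊕0⊕0⊕0⊕0⊕1 = 0
p8 = XOR of data positions {9,10,11,12,13,14,15} = 0⊕0⊕1⊕0⊕0⊕0⊕1 = 0
Parity bits p1,p2,p4,p8 = 0100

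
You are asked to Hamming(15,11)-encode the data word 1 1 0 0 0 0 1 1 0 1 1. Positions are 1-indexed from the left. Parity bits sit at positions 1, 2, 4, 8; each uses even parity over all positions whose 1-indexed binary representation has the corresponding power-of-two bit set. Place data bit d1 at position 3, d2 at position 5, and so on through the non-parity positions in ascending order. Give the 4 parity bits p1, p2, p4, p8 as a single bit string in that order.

Place data bits at non-power-of-two positions: b3=1, b5=1, b6=0, b7=0, b9=0, b10=0, b11=1, b12=1, b13=0, b14=1, b15=1.
p1 = XOR of data positions {3,5,7,9,11,13,15} = 1⊕1⊕0⊕0⊕1⊕0⊕1 = 0
p2 = XOR of data positions {3,6,7,10,11,14,15} = 1⊕0⊕0⊕0⊕1⊕1⊕1 = 0
p4 = XOR of data positions {5,6,7,12,13,14,15} = 1⊕0⊕0⊕1⊕0⊕1⊕1 = 0
p8 = XOR of data positions {9,10,11,12,13,14,15} = 0⊕0⊕1⊕1⊕0⊕1⊕1 = 0
Parity bits p1,p2,p4,p8 = 0000

0000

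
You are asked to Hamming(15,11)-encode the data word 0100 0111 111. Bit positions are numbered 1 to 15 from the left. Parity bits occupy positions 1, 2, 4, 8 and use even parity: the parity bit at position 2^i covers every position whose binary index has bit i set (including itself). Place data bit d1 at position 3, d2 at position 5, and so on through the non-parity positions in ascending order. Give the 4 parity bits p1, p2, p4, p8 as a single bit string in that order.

0010

Place data bits at non-power-of-two positions: b3=0, b5=1, b6=0, b7=0, b9=0, b10=1, b11=1, b12=1, b13=1, b14=1, b15=1.
p1 = XOR of data positions {3,5,7,9,11,13,15} = 0⊕1⊕0⊕0⊕1⊕1⊕1 = 0
p2 = XOR of data positions {3,6,7,10,11,14,15} = 0⊕0⊕0⊕1⊕1⊕1⊕1 = 0
p4 = XOR of data positions {5,6,7,12,13,14,15} = 1⊕0⊕0⊕1⊕1⊕1⊕1 = 1
p8 = XOR of data positions {9,10,11,12,13,14,15} = 0⊕1⊕1⊕1⊕1⊕1⊕1 = 0
Parity bits p1,p2,p4,p8 = 0010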